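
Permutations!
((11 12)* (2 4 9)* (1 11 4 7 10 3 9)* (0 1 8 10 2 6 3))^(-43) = (0 10 8 4 12 11 1)(2 7)(3 6 9) = [10, 0, 7, 6, 12, 5, 9, 2, 4, 3, 8, 1, 11]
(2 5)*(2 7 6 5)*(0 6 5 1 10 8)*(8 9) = (0 6 1 10 9 8)(5 7) = [6, 10, 2, 3, 4, 7, 1, 5, 0, 8, 9]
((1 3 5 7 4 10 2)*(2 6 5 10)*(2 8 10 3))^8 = (4 10 5)(6 7 8) = [0, 1, 2, 3, 10, 4, 7, 8, 6, 9, 5]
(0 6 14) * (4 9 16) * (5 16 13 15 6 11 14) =(0 11 14)(4 9 13 15 6 5 16) =[11, 1, 2, 3, 9, 16, 5, 7, 8, 13, 10, 14, 12, 15, 0, 6, 4]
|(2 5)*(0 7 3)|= |(0 7 3)(2 5)|= 6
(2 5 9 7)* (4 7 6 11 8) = (2 5 9 6 11 8 4 7) = [0, 1, 5, 3, 7, 9, 11, 2, 4, 6, 10, 8]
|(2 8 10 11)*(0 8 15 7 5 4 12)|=|(0 8 10 11 2 15 7 5 4 12)|=10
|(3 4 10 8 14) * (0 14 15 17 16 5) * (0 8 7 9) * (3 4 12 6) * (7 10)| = |(0 14 4 7 9)(3 12 6)(5 8 15 17 16)| = 15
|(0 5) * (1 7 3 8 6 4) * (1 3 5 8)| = 8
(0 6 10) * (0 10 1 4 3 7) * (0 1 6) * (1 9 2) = (10)(1 4 3 7 9 2) = [0, 4, 1, 7, 3, 5, 6, 9, 8, 2, 10]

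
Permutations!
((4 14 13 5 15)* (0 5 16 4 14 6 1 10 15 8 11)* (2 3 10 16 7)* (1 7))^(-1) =[11, 13, 7, 2, 16, 0, 4, 6, 5, 9, 3, 8, 12, 14, 15, 10, 1] =(0 11 8 5)(1 13 14 15 10 3 2 7 6 4 16)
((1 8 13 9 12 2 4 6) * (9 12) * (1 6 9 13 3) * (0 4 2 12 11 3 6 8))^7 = [0, 1, 2, 3, 4, 5, 8, 7, 6, 9, 10, 11, 12, 13] = (13)(6 8)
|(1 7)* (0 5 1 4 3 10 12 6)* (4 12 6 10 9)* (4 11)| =28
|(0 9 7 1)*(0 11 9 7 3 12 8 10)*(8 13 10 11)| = 10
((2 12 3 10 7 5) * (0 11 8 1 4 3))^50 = (0 10 11 7 8 5 1 2 4 12 3) = [10, 2, 4, 0, 12, 1, 6, 8, 5, 9, 11, 7, 3]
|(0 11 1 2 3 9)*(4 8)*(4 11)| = |(0 4 8 11 1 2 3 9)| = 8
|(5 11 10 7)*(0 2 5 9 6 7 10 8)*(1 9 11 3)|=10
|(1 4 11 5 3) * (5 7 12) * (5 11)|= |(1 4 5 3)(7 12 11)|= 12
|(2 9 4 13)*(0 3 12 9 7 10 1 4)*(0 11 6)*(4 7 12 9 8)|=|(0 3 9 11 6)(1 7 10)(2 12 8 4 13)|=15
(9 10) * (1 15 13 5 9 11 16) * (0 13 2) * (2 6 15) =[13, 2, 0, 3, 4, 9, 15, 7, 8, 10, 11, 16, 12, 5, 14, 6, 1] =(0 13 5 9 10 11 16 1 2)(6 15)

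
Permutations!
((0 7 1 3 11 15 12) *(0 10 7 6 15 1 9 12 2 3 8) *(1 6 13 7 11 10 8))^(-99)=[9, 1, 11, 6, 4, 5, 3, 8, 7, 0, 15, 2, 13, 12, 14, 10]=(0 9)(2 11)(3 6)(7 8)(10 15)(12 13)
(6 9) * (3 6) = (3 6 9) = [0, 1, 2, 6, 4, 5, 9, 7, 8, 3]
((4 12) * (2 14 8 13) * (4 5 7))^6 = (2 8)(4 5)(7 12)(13 14) = [0, 1, 8, 3, 5, 4, 6, 12, 2, 9, 10, 11, 7, 14, 13]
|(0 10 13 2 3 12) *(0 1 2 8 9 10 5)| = 4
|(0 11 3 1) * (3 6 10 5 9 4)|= |(0 11 6 10 5 9 4 3 1)|= 9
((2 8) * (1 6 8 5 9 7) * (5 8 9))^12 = (9) = [0, 1, 2, 3, 4, 5, 6, 7, 8, 9]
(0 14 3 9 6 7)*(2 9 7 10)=(0 14 3 7)(2 9 6 10)=[14, 1, 9, 7, 4, 5, 10, 0, 8, 6, 2, 11, 12, 13, 3]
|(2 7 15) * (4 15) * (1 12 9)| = 12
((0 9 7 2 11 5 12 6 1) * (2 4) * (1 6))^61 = (0 12 11 4 9 1 5 2 7) = [12, 5, 7, 3, 9, 2, 6, 0, 8, 1, 10, 4, 11]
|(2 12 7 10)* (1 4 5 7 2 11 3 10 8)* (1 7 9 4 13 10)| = 30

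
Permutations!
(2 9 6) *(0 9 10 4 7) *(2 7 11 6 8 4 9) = (0 2 10 9 8 4 11 6 7) = [2, 1, 10, 3, 11, 5, 7, 0, 4, 8, 9, 6]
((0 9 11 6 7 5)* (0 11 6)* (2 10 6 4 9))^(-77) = (11)(4 9) = [0, 1, 2, 3, 9, 5, 6, 7, 8, 4, 10, 11]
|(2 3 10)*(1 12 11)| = 3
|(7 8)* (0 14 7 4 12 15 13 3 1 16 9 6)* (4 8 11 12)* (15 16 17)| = 40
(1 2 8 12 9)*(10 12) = (1 2 8 10 12 9) = [0, 2, 8, 3, 4, 5, 6, 7, 10, 1, 12, 11, 9]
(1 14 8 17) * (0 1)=(0 1 14 8 17)=[1, 14, 2, 3, 4, 5, 6, 7, 17, 9, 10, 11, 12, 13, 8, 15, 16, 0]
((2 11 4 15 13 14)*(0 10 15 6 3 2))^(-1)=(0 14 13 15 10)(2 3 6 4 11)=[14, 1, 3, 6, 11, 5, 4, 7, 8, 9, 0, 2, 12, 15, 13, 10]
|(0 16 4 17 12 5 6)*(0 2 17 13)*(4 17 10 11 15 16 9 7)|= 45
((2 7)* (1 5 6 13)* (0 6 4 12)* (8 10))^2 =(0 13 5 12 6 1 4) =[13, 4, 2, 3, 0, 12, 1, 7, 8, 9, 10, 11, 6, 5]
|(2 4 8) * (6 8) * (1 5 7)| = 12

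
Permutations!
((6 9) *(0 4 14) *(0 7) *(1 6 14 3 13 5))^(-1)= (0 7 14 9 6 1 5 13 3 4)= [7, 5, 2, 4, 0, 13, 1, 14, 8, 6, 10, 11, 12, 3, 9]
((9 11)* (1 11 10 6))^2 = [0, 9, 2, 3, 4, 5, 11, 7, 8, 6, 1, 10] = (1 9 6 11 10)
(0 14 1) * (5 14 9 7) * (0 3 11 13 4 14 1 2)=(0 9 7 5 1 3 11 13 4 14 2)=[9, 3, 0, 11, 14, 1, 6, 5, 8, 7, 10, 13, 12, 4, 2]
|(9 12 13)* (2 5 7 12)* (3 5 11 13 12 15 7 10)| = 12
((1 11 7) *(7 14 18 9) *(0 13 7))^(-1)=[9, 7, 2, 3, 4, 5, 6, 13, 8, 18, 10, 1, 12, 0, 11, 15, 16, 17, 14]=(0 9 18 14 11 1 7 13)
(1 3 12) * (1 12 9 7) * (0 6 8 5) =(12)(0 6 8 5)(1 3 9 7) =[6, 3, 2, 9, 4, 0, 8, 1, 5, 7, 10, 11, 12]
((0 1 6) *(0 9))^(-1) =(0 9 6 1) =[9, 0, 2, 3, 4, 5, 1, 7, 8, 6]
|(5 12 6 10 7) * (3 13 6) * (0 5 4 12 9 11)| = 28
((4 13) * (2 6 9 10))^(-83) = (2 6 9 10)(4 13) = [0, 1, 6, 3, 13, 5, 9, 7, 8, 10, 2, 11, 12, 4]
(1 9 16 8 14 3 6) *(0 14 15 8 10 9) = (0 14 3 6 1)(8 15)(9 16 10) = [14, 0, 2, 6, 4, 5, 1, 7, 15, 16, 9, 11, 12, 13, 3, 8, 10]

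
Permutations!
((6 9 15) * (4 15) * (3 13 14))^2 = (3 14 13)(4 6)(9 15) = [0, 1, 2, 14, 6, 5, 4, 7, 8, 15, 10, 11, 12, 3, 13, 9]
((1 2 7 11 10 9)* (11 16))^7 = (16) = [0, 1, 2, 3, 4, 5, 6, 7, 8, 9, 10, 11, 12, 13, 14, 15, 16]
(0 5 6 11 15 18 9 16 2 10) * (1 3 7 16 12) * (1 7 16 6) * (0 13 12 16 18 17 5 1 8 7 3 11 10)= (0 1 11 15 17 5 8 7 6 10 13 12 3 18 9 16 2)= [1, 11, 0, 18, 4, 8, 10, 6, 7, 16, 13, 15, 3, 12, 14, 17, 2, 5, 9]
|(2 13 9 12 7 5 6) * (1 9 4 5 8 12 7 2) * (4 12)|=|(1 9 7 8 4 5 6)(2 13 12)|=21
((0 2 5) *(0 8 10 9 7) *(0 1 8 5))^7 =(0 2)(1 10 7 8 9) =[2, 10, 0, 3, 4, 5, 6, 8, 9, 1, 7]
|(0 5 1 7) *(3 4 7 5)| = 4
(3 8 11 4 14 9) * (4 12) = (3 8 11 12 4 14 9) = [0, 1, 2, 8, 14, 5, 6, 7, 11, 3, 10, 12, 4, 13, 9]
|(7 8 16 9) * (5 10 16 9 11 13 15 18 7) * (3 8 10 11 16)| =|(3 8 9 5 11 13 15 18 7 10)| =10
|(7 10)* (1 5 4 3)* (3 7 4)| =3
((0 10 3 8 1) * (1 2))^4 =(0 2 3)(1 8 10) =[2, 8, 3, 0, 4, 5, 6, 7, 10, 9, 1]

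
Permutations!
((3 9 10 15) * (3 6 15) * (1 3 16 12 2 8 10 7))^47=[0, 7, 10, 1, 4, 5, 15, 9, 16, 3, 12, 11, 8, 13, 14, 6, 2]=(1 7 9 3)(2 10 12 8 16)(6 15)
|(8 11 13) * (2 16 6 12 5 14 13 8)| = 14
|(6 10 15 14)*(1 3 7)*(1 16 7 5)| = |(1 3 5)(6 10 15 14)(7 16)| = 12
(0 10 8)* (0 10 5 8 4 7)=(0 5 8 10 4 7)=[5, 1, 2, 3, 7, 8, 6, 0, 10, 9, 4]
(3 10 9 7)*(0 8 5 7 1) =[8, 0, 2, 10, 4, 7, 6, 3, 5, 1, 9] =(0 8 5 7 3 10 9 1)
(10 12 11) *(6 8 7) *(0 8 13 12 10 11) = (0 8 7 6 13 12) = [8, 1, 2, 3, 4, 5, 13, 6, 7, 9, 10, 11, 0, 12]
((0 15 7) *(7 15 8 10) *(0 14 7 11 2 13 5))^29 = (15)(0 8 10 11 2 13 5)(7 14) = [8, 1, 13, 3, 4, 0, 6, 14, 10, 9, 11, 2, 12, 5, 7, 15]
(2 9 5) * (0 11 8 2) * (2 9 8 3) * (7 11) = (0 7 11 3 2 8 9 5) = [7, 1, 8, 2, 4, 0, 6, 11, 9, 5, 10, 3]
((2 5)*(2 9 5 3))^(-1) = [0, 1, 3, 2, 4, 9, 6, 7, 8, 5] = (2 3)(5 9)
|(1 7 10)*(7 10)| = |(1 10)| = 2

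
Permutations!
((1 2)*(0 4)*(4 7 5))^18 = (0 5)(4 7) = [5, 1, 2, 3, 7, 0, 6, 4]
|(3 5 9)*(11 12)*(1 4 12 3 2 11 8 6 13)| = 30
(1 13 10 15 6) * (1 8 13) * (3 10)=[0, 1, 2, 10, 4, 5, 8, 7, 13, 9, 15, 11, 12, 3, 14, 6]=(3 10 15 6 8 13)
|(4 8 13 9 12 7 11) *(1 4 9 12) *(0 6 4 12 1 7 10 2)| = 9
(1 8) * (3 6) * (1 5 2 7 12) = (1 8 5 2 7 12)(3 6) = [0, 8, 7, 6, 4, 2, 3, 12, 5, 9, 10, 11, 1]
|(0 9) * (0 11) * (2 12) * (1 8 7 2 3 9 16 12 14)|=|(0 16 12 3 9 11)(1 8 7 2 14)|=30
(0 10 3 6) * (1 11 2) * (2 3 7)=(0 10 7 2 1 11 3 6)=[10, 11, 1, 6, 4, 5, 0, 2, 8, 9, 7, 3]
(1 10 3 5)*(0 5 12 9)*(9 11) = (0 5 1 10 3 12 11 9) = [5, 10, 2, 12, 4, 1, 6, 7, 8, 0, 3, 9, 11]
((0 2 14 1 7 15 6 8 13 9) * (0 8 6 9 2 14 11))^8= (0 2 8 15 1)(7 14 11 13 9)= [2, 0, 8, 3, 4, 5, 6, 14, 15, 7, 10, 13, 12, 9, 11, 1]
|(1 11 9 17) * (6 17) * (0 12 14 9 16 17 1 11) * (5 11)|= 12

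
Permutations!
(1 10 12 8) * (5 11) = [0, 10, 2, 3, 4, 11, 6, 7, 1, 9, 12, 5, 8] = (1 10 12 8)(5 11)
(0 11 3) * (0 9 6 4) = [11, 1, 2, 9, 0, 5, 4, 7, 8, 6, 10, 3] = (0 11 3 9 6 4)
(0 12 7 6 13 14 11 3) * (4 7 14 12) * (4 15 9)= [15, 1, 2, 0, 7, 5, 13, 6, 8, 4, 10, 3, 14, 12, 11, 9]= (0 15 9 4 7 6 13 12 14 11 3)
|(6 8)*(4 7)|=2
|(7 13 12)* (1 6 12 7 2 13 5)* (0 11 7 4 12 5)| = 12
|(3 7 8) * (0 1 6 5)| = |(0 1 6 5)(3 7 8)| = 12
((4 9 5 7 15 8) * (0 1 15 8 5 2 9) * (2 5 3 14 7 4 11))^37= [1, 15, 9, 14, 0, 4, 6, 8, 11, 5, 10, 2, 12, 13, 7, 3]= (0 1 15 3 14 7 8 11 2 9 5 4)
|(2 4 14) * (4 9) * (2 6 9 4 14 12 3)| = 12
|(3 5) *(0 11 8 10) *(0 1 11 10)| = |(0 10 1 11 8)(3 5)| = 10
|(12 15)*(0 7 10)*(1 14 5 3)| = |(0 7 10)(1 14 5 3)(12 15)| = 12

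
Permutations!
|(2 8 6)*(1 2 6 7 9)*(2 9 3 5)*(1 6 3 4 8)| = 6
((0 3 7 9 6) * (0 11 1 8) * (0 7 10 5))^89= (0 3 10 5)(1 11 6 9 7 8)= [3, 11, 2, 10, 4, 0, 9, 8, 1, 7, 5, 6]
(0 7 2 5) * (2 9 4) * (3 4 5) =(0 7 9 5)(2 3 4) =[7, 1, 3, 4, 2, 0, 6, 9, 8, 5]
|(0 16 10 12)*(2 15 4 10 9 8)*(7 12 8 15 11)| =11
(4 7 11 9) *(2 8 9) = (2 8 9 4 7 11) = [0, 1, 8, 3, 7, 5, 6, 11, 9, 4, 10, 2]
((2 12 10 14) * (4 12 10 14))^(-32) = (2 12 10 14 4) = [0, 1, 12, 3, 2, 5, 6, 7, 8, 9, 14, 11, 10, 13, 4]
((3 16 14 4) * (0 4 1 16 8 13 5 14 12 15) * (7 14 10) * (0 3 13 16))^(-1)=(0 1 14 7 10 5 13 4)(3 15 12 16 8)=[1, 14, 2, 15, 0, 13, 6, 10, 3, 9, 5, 11, 16, 4, 7, 12, 8]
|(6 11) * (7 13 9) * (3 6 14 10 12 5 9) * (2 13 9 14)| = 20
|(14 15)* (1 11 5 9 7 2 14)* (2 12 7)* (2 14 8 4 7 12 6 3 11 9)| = 8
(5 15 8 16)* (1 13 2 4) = [0, 13, 4, 3, 1, 15, 6, 7, 16, 9, 10, 11, 12, 2, 14, 8, 5] = (1 13 2 4)(5 15 8 16)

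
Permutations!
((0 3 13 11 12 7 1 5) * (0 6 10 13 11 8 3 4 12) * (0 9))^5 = (0 5 3 12 10 9 1 8 4 6 11 7 13) = [5, 8, 2, 12, 6, 3, 11, 13, 4, 1, 9, 7, 10, 0]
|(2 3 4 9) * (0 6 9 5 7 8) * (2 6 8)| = |(0 8)(2 3 4 5 7)(6 9)| = 10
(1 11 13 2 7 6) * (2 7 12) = (1 11 13 7 6)(2 12) = [0, 11, 12, 3, 4, 5, 1, 6, 8, 9, 10, 13, 2, 7]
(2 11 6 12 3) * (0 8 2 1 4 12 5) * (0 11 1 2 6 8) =(1 4 12 3 2)(5 11 8 6) =[0, 4, 1, 2, 12, 11, 5, 7, 6, 9, 10, 8, 3]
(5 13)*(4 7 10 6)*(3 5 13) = (13)(3 5)(4 7 10 6) = [0, 1, 2, 5, 7, 3, 4, 10, 8, 9, 6, 11, 12, 13]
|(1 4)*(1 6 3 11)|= 5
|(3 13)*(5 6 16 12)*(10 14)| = |(3 13)(5 6 16 12)(10 14)| = 4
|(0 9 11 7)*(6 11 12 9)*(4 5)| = 4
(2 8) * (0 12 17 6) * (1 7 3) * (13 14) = (0 12 17 6)(1 7 3)(2 8)(13 14) = [12, 7, 8, 1, 4, 5, 0, 3, 2, 9, 10, 11, 17, 14, 13, 15, 16, 6]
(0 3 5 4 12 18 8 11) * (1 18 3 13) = (0 13 1 18 8 11)(3 5 4 12) = [13, 18, 2, 5, 12, 4, 6, 7, 11, 9, 10, 0, 3, 1, 14, 15, 16, 17, 8]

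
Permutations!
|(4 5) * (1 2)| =|(1 2)(4 5)| =2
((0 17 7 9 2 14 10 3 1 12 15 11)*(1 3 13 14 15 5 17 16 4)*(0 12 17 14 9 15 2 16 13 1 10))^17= (0 16 1 15 5 13 4 17 11 14 9 10 7 12)= [16, 15, 2, 3, 17, 13, 6, 12, 8, 10, 7, 14, 0, 4, 9, 5, 1, 11]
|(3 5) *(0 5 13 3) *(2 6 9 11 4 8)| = |(0 5)(2 6 9 11 4 8)(3 13)| = 6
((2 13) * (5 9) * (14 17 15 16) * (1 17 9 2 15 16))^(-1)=(1 15 13 2 5 9 14 16 17)=[0, 15, 5, 3, 4, 9, 6, 7, 8, 14, 10, 11, 12, 2, 16, 13, 17, 1]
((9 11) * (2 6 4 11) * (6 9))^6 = (11) = [0, 1, 2, 3, 4, 5, 6, 7, 8, 9, 10, 11]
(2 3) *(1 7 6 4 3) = (1 7 6 4 3 2) = [0, 7, 1, 2, 3, 5, 4, 6]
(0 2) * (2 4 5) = (0 4 5 2) = [4, 1, 0, 3, 5, 2]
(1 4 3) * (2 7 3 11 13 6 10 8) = (1 4 11 13 6 10 8 2 7 3) = [0, 4, 7, 1, 11, 5, 10, 3, 2, 9, 8, 13, 12, 6]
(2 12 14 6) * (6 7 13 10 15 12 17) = [0, 1, 17, 3, 4, 5, 2, 13, 8, 9, 15, 11, 14, 10, 7, 12, 16, 6] = (2 17 6)(7 13 10 15 12 14)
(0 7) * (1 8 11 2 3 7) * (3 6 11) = (0 1 8 3 7)(2 6 11) = [1, 8, 6, 7, 4, 5, 11, 0, 3, 9, 10, 2]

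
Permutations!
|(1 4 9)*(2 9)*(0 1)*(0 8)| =|(0 1 4 2 9 8)| =6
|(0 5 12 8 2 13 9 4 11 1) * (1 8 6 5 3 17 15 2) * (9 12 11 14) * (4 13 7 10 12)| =52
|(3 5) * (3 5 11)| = 2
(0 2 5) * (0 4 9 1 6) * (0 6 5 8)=(0 2 8)(1 5 4 9)=[2, 5, 8, 3, 9, 4, 6, 7, 0, 1]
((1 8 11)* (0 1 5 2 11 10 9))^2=(0 8 9 1 10)(2 5 11)=[8, 10, 5, 3, 4, 11, 6, 7, 9, 1, 0, 2]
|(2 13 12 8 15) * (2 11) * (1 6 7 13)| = 9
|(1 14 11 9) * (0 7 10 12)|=|(0 7 10 12)(1 14 11 9)|=4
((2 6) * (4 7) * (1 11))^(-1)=[0, 11, 6, 3, 7, 5, 2, 4, 8, 9, 10, 1]=(1 11)(2 6)(4 7)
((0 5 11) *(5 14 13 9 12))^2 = (0 13 12 11 14 9 5) = [13, 1, 2, 3, 4, 0, 6, 7, 8, 5, 10, 14, 11, 12, 9]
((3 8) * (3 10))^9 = (10) = [0, 1, 2, 3, 4, 5, 6, 7, 8, 9, 10]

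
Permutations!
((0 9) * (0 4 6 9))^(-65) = (4 6 9) = [0, 1, 2, 3, 6, 5, 9, 7, 8, 4]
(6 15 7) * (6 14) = [0, 1, 2, 3, 4, 5, 15, 14, 8, 9, 10, 11, 12, 13, 6, 7] = (6 15 7 14)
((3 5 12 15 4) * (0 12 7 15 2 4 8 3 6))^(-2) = [4, 1, 0, 15, 12, 8, 2, 3, 7, 9, 10, 11, 6, 13, 14, 5] = (0 4 12 6 2)(3 15 5 8 7)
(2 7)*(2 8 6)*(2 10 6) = (2 7 8)(6 10) = [0, 1, 7, 3, 4, 5, 10, 8, 2, 9, 6]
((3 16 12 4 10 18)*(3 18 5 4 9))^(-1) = (18)(3 9 12 16)(4 5 10) = [0, 1, 2, 9, 5, 10, 6, 7, 8, 12, 4, 11, 16, 13, 14, 15, 3, 17, 18]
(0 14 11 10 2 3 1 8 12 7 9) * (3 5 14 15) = (0 15 3 1 8 12 7 9)(2 5 14 11 10) = [15, 8, 5, 1, 4, 14, 6, 9, 12, 0, 2, 10, 7, 13, 11, 3]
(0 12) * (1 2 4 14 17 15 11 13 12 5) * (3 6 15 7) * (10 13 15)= (0 5 1 2 4 14 17 7 3 6 10 13 12)(11 15)= [5, 2, 4, 6, 14, 1, 10, 3, 8, 9, 13, 15, 0, 12, 17, 11, 16, 7]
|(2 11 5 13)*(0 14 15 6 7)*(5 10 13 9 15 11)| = |(0 14 11 10 13 2 5 9 15 6 7)| = 11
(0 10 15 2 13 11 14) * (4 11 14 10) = (0 4 11 10 15 2 13 14) = [4, 1, 13, 3, 11, 5, 6, 7, 8, 9, 15, 10, 12, 14, 0, 2]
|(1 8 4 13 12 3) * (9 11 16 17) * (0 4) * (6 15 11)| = 42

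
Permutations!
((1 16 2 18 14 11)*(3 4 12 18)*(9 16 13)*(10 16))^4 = [0, 16, 18, 14, 11, 5, 6, 7, 8, 3, 4, 10, 1, 2, 9, 15, 12, 17, 13] = (1 16 12)(2 18 13)(3 14 9)(4 11 10)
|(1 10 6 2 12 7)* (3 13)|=|(1 10 6 2 12 7)(3 13)|=6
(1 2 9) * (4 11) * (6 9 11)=[0, 2, 11, 3, 6, 5, 9, 7, 8, 1, 10, 4]=(1 2 11 4 6 9)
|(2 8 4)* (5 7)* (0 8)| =|(0 8 4 2)(5 7)| =4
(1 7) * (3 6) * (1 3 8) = (1 7 3 6 8) = [0, 7, 2, 6, 4, 5, 8, 3, 1]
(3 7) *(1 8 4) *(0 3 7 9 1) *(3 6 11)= (0 6 11 3 9 1 8 4)= [6, 8, 2, 9, 0, 5, 11, 7, 4, 1, 10, 3]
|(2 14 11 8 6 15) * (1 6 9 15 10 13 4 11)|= 11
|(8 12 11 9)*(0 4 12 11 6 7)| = 15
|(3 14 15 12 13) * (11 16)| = 10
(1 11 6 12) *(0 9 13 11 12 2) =(0 9 13 11 6 2)(1 12) =[9, 12, 0, 3, 4, 5, 2, 7, 8, 13, 10, 6, 1, 11]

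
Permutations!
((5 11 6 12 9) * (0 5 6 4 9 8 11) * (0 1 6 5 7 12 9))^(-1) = (0 4 11 8 12 7)(1 5 9 6) = [4, 5, 2, 3, 11, 9, 1, 0, 12, 6, 10, 8, 7]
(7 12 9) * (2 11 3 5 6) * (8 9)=(2 11 3 5 6)(7 12 8 9)=[0, 1, 11, 5, 4, 6, 2, 12, 9, 7, 10, 3, 8]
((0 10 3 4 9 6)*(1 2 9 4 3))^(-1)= (0 6 9 2 1 10)= [6, 10, 1, 3, 4, 5, 9, 7, 8, 2, 0]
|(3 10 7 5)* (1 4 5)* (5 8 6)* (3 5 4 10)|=|(1 10 7)(4 8 6)|=3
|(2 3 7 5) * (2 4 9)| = 6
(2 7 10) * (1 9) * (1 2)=(1 9 2 7 10)=[0, 9, 7, 3, 4, 5, 6, 10, 8, 2, 1]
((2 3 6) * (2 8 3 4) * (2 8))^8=(2 3 4 6 8)=[0, 1, 3, 4, 6, 5, 8, 7, 2]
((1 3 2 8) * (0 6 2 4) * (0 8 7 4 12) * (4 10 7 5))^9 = [0, 1, 2, 3, 4, 5, 6, 10, 8, 9, 7, 11, 12] = (12)(7 10)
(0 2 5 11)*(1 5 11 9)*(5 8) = (0 2 11)(1 8 5 9) = [2, 8, 11, 3, 4, 9, 6, 7, 5, 1, 10, 0]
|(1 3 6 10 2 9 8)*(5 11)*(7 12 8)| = |(1 3 6 10 2 9 7 12 8)(5 11)| = 18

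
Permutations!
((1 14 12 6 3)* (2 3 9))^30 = [0, 12, 1, 14, 4, 5, 2, 7, 8, 3, 10, 11, 9, 13, 6] = (1 12 9 3 14 6 2)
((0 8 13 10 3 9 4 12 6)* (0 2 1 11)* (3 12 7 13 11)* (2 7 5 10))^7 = (0 8 11)(1 6 4 2 12 9 13 10 3 7 5) = [8, 6, 12, 7, 2, 1, 4, 5, 11, 13, 3, 0, 9, 10]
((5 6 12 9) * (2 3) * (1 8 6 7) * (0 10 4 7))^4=(0 1 9 4 6)(5 7 12 10 8)=[1, 9, 2, 3, 6, 7, 0, 12, 5, 4, 8, 11, 10]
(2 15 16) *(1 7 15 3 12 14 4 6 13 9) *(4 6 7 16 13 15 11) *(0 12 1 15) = [12, 16, 3, 1, 7, 5, 0, 11, 8, 15, 10, 4, 14, 9, 6, 13, 2] = (0 12 14 6)(1 16 2 3)(4 7 11)(9 15 13)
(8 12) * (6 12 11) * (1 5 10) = (1 5 10)(6 12 8 11) = [0, 5, 2, 3, 4, 10, 12, 7, 11, 9, 1, 6, 8]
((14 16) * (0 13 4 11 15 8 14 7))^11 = (0 4 15 14 7 13 11 8 16) = [4, 1, 2, 3, 15, 5, 6, 13, 16, 9, 10, 8, 12, 11, 7, 14, 0]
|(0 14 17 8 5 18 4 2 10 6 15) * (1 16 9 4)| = 14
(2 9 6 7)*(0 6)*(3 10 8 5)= (0 6 7 2 9)(3 10 8 5)= [6, 1, 9, 10, 4, 3, 7, 2, 5, 0, 8]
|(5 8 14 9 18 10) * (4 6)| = 6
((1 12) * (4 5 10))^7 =(1 12)(4 5 10) =[0, 12, 2, 3, 5, 10, 6, 7, 8, 9, 4, 11, 1]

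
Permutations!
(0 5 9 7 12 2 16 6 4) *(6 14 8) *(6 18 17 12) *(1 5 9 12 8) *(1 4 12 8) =(0 9 7 6 12 2 16 14 4)(1 5 8 18 17) =[9, 5, 16, 3, 0, 8, 12, 6, 18, 7, 10, 11, 2, 13, 4, 15, 14, 1, 17]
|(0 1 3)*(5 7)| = 6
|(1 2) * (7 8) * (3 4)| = |(1 2)(3 4)(7 8)| = 2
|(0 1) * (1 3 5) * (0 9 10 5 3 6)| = |(0 6)(1 9 10 5)| = 4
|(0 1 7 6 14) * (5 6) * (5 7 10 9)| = |(0 1 10 9 5 6 14)| = 7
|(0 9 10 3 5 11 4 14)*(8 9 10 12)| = 21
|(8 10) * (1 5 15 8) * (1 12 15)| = 4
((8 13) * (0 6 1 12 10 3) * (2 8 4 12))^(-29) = [6, 2, 8, 0, 12, 5, 1, 7, 13, 9, 3, 11, 10, 4] = (0 6 1 2 8 13 4 12 10 3)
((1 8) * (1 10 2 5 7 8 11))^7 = (1 11)(2 7 10 5 8) = [0, 11, 7, 3, 4, 8, 6, 10, 2, 9, 5, 1]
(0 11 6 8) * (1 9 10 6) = (0 11 1 9 10 6 8) = [11, 9, 2, 3, 4, 5, 8, 7, 0, 10, 6, 1]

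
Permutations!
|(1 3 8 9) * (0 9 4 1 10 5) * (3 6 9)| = |(0 3 8 4 1 6 9 10 5)| = 9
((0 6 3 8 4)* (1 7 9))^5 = (1 9 7) = [0, 9, 2, 3, 4, 5, 6, 1, 8, 7]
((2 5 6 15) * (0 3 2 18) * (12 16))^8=(0 3 2 5 6 15 18)=[3, 1, 5, 2, 4, 6, 15, 7, 8, 9, 10, 11, 12, 13, 14, 18, 16, 17, 0]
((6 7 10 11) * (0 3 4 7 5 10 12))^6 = (0 3 4 7 12)(5 11)(6 10) = [3, 1, 2, 4, 7, 11, 10, 12, 8, 9, 6, 5, 0]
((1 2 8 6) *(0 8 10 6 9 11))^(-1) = (0 11 9 8)(1 6 10 2) = [11, 6, 1, 3, 4, 5, 10, 7, 0, 8, 2, 9]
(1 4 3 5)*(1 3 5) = (1 4 5 3) = [0, 4, 2, 1, 5, 3]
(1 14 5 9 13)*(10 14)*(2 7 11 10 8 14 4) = (1 8 14 5 9 13)(2 7 11 10 4) = [0, 8, 7, 3, 2, 9, 6, 11, 14, 13, 4, 10, 12, 1, 5]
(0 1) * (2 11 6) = (0 1)(2 11 6) = [1, 0, 11, 3, 4, 5, 2, 7, 8, 9, 10, 6]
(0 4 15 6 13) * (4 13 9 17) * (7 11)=(0 13)(4 15 6 9 17)(7 11)=[13, 1, 2, 3, 15, 5, 9, 11, 8, 17, 10, 7, 12, 0, 14, 6, 16, 4]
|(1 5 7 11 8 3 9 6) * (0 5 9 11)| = |(0 5 7)(1 9 6)(3 11 8)| = 3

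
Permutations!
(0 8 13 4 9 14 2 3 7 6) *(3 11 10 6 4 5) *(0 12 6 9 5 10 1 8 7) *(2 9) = (0 7 4 5 3)(1 8 13 10 2 11)(6 12)(9 14) = [7, 8, 11, 0, 5, 3, 12, 4, 13, 14, 2, 1, 6, 10, 9]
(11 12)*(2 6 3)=(2 6 3)(11 12)=[0, 1, 6, 2, 4, 5, 3, 7, 8, 9, 10, 12, 11]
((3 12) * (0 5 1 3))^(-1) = (0 12 3 1 5) = [12, 5, 2, 1, 4, 0, 6, 7, 8, 9, 10, 11, 3]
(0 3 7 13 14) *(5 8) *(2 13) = (0 3 7 2 13 14)(5 8) = [3, 1, 13, 7, 4, 8, 6, 2, 5, 9, 10, 11, 12, 14, 0]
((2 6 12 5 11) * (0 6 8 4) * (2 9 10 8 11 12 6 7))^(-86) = [2, 1, 9, 3, 7, 5, 6, 11, 0, 8, 4, 10, 12] = (12)(0 2 9 8)(4 7 11 10)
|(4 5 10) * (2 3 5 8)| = |(2 3 5 10 4 8)| = 6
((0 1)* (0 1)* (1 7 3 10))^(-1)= (1 10 3 7)= [0, 10, 2, 7, 4, 5, 6, 1, 8, 9, 3]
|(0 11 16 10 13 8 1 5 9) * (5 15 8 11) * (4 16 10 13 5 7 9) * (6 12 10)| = 24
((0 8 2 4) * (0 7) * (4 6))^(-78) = (8) = [0, 1, 2, 3, 4, 5, 6, 7, 8]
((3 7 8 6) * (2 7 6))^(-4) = (2 8 7) = [0, 1, 8, 3, 4, 5, 6, 2, 7]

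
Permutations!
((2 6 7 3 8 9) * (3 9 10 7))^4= (2 10 6 7 3 9 8)= [0, 1, 10, 9, 4, 5, 7, 3, 2, 8, 6]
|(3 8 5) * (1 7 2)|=3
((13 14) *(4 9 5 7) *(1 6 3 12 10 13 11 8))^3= (1 12 14)(3 13 8)(4 7 5 9)(6 10 11)= [0, 12, 2, 13, 7, 9, 10, 5, 3, 4, 11, 6, 14, 8, 1]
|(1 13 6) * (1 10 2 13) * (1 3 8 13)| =7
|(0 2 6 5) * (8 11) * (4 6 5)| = |(0 2 5)(4 6)(8 11)| = 6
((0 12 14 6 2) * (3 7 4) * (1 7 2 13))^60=(14)=[0, 1, 2, 3, 4, 5, 6, 7, 8, 9, 10, 11, 12, 13, 14]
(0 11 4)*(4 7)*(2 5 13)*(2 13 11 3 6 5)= (13)(0 3 6 5 11 7 4)= [3, 1, 2, 6, 0, 11, 5, 4, 8, 9, 10, 7, 12, 13]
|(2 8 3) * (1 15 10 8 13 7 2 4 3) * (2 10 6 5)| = |(1 15 6 5 2 13 7 10 8)(3 4)| = 18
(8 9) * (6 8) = (6 8 9) = [0, 1, 2, 3, 4, 5, 8, 7, 9, 6]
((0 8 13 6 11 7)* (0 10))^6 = (0 10 7 11 6 13 8) = [10, 1, 2, 3, 4, 5, 13, 11, 0, 9, 7, 6, 12, 8]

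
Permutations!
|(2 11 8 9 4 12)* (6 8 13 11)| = 6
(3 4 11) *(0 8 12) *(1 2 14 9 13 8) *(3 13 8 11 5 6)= [1, 2, 14, 4, 5, 6, 3, 7, 12, 8, 10, 13, 0, 11, 9]= (0 1 2 14 9 8 12)(3 4 5 6)(11 13)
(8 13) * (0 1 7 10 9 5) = [1, 7, 2, 3, 4, 0, 6, 10, 13, 5, 9, 11, 12, 8] = (0 1 7 10 9 5)(8 13)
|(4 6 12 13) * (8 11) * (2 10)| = |(2 10)(4 6 12 13)(8 11)| = 4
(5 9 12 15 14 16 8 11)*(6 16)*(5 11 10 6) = (5 9 12 15 14)(6 16 8 10) = [0, 1, 2, 3, 4, 9, 16, 7, 10, 12, 6, 11, 15, 13, 5, 14, 8]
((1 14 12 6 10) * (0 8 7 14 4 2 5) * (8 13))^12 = (14) = [0, 1, 2, 3, 4, 5, 6, 7, 8, 9, 10, 11, 12, 13, 14]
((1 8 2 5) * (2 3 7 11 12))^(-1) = (1 5 2 12 11 7 3 8) = [0, 5, 12, 8, 4, 2, 6, 3, 1, 9, 10, 7, 11]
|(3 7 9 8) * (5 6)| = |(3 7 9 8)(5 6)| = 4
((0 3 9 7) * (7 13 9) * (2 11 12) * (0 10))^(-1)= (0 10 7 3)(2 12 11)(9 13)= [10, 1, 12, 0, 4, 5, 6, 3, 8, 13, 7, 2, 11, 9]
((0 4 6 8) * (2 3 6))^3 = (0 3)(2 8)(4 6) = [3, 1, 8, 0, 6, 5, 4, 7, 2]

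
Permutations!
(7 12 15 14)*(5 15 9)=(5 15 14 7 12 9)=[0, 1, 2, 3, 4, 15, 6, 12, 8, 5, 10, 11, 9, 13, 7, 14]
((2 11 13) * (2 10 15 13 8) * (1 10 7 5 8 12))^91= (1 10 15 13 7 5 8 2 11 12)= [0, 10, 11, 3, 4, 8, 6, 5, 2, 9, 15, 12, 1, 7, 14, 13]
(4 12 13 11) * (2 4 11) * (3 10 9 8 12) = [0, 1, 4, 10, 3, 5, 6, 7, 12, 8, 9, 11, 13, 2] = (2 4 3 10 9 8 12 13)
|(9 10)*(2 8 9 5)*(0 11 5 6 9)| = |(0 11 5 2 8)(6 9 10)| = 15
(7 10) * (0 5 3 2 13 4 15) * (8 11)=[5, 1, 13, 2, 15, 3, 6, 10, 11, 9, 7, 8, 12, 4, 14, 0]=(0 5 3 2 13 4 15)(7 10)(8 11)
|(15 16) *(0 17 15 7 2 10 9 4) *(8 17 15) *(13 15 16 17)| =|(0 16 7 2 10 9 4)(8 13 15 17)| =28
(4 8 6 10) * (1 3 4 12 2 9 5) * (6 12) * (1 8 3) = (2 9 5 8 12)(3 4)(6 10) = [0, 1, 9, 4, 3, 8, 10, 7, 12, 5, 6, 11, 2]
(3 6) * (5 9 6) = (3 5 9 6) = [0, 1, 2, 5, 4, 9, 3, 7, 8, 6]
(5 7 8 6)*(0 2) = (0 2)(5 7 8 6) = [2, 1, 0, 3, 4, 7, 5, 8, 6]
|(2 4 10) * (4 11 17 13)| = |(2 11 17 13 4 10)| = 6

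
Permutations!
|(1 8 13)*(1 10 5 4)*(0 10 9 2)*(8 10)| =|(0 8 13 9 2)(1 10 5 4)| =20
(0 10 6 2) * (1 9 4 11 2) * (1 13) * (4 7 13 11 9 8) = (0 10 6 11 2)(1 8 4 9 7 13) = [10, 8, 0, 3, 9, 5, 11, 13, 4, 7, 6, 2, 12, 1]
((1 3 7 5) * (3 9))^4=(1 5 7 3 9)=[0, 5, 2, 9, 4, 7, 6, 3, 8, 1]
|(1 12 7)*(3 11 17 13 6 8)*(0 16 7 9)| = |(0 16 7 1 12 9)(3 11 17 13 6 8)| = 6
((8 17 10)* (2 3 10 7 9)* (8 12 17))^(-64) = (2 9 7 17 12 10 3) = [0, 1, 9, 2, 4, 5, 6, 17, 8, 7, 3, 11, 10, 13, 14, 15, 16, 12]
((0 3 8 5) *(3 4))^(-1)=[5, 1, 2, 4, 0, 8, 6, 7, 3]=(0 5 8 3 4)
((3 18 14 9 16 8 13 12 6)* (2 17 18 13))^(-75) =[0, 1, 18, 13, 4, 5, 3, 7, 17, 8, 10, 11, 6, 12, 16, 15, 2, 14, 9] =(2 18 9 8 17 14 16)(3 13 12 6)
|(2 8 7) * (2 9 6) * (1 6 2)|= 4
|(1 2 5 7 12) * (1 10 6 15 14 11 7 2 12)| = 8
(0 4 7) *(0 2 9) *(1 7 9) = (0 4 9)(1 7 2) = [4, 7, 1, 3, 9, 5, 6, 2, 8, 0]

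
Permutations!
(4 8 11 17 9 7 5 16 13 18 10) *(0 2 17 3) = (0 2 17 9 7 5 16 13 18 10 4 8 11 3) = [2, 1, 17, 0, 8, 16, 6, 5, 11, 7, 4, 3, 12, 18, 14, 15, 13, 9, 10]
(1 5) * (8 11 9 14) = (1 5)(8 11 9 14) = [0, 5, 2, 3, 4, 1, 6, 7, 11, 14, 10, 9, 12, 13, 8]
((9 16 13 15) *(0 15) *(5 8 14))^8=(0 16 15 13 9)(5 14 8)=[16, 1, 2, 3, 4, 14, 6, 7, 5, 0, 10, 11, 12, 9, 8, 13, 15]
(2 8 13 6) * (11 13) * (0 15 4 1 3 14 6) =(0 15 4 1 3 14 6 2 8 11 13) =[15, 3, 8, 14, 1, 5, 2, 7, 11, 9, 10, 13, 12, 0, 6, 4]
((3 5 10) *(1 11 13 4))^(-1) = [0, 4, 2, 10, 13, 3, 6, 7, 8, 9, 5, 1, 12, 11] = (1 4 13 11)(3 10 5)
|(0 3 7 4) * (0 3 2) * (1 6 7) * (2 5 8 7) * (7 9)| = |(0 5 8 9 7 4 3 1 6 2)| = 10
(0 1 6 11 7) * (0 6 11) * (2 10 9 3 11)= (0 1 2 10 9 3 11 7 6)= [1, 2, 10, 11, 4, 5, 0, 6, 8, 3, 9, 7]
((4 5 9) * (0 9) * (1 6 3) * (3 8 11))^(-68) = [0, 8, 2, 6, 4, 5, 11, 7, 3, 9, 10, 1] = (1 8 3 6 11)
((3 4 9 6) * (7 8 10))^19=[0, 1, 2, 6, 3, 5, 9, 8, 10, 4, 7]=(3 6 9 4)(7 8 10)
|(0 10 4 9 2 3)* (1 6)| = 6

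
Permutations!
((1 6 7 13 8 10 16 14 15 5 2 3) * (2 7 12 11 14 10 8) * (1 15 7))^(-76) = [0, 6, 3, 15, 4, 1, 12, 13, 8, 9, 10, 14, 11, 2, 7, 5, 16] = (16)(1 6 12 11 14 7 13 2 3 15 5)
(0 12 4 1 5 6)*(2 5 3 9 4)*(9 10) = (0 12 2 5 6)(1 3 10 9 4) = [12, 3, 5, 10, 1, 6, 0, 7, 8, 4, 9, 11, 2]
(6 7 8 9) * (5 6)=(5 6 7 8 9)=[0, 1, 2, 3, 4, 6, 7, 8, 9, 5]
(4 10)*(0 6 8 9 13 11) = (0 6 8 9 13 11)(4 10) = [6, 1, 2, 3, 10, 5, 8, 7, 9, 13, 4, 0, 12, 11]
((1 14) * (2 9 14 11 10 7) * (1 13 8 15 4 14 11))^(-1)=(2 7 10 11 9)(4 15 8 13 14)=[0, 1, 7, 3, 15, 5, 6, 10, 13, 2, 11, 9, 12, 14, 4, 8]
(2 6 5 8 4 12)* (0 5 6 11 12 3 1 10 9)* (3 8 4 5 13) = (0 13 3 1 10 9)(2 11 12)(4 8 5) = [13, 10, 11, 1, 8, 4, 6, 7, 5, 0, 9, 12, 2, 3]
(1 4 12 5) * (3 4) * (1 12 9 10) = (1 3 4 9 10)(5 12) = [0, 3, 2, 4, 9, 12, 6, 7, 8, 10, 1, 11, 5]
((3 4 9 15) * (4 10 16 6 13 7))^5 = (3 7 10 4 16 9 6 15 13) = [0, 1, 2, 7, 16, 5, 15, 10, 8, 6, 4, 11, 12, 3, 14, 13, 9]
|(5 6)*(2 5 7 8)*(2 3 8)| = |(2 5 6 7)(3 8)| = 4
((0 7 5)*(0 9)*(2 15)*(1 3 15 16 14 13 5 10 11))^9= (0 14 3 7 13 15 10 5 2 11 9 16 1)= [14, 0, 11, 7, 4, 2, 6, 13, 8, 16, 5, 9, 12, 15, 3, 10, 1]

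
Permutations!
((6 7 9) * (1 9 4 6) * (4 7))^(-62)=(9)=[0, 1, 2, 3, 4, 5, 6, 7, 8, 9]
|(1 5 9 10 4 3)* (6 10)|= |(1 5 9 6 10 4 3)|= 7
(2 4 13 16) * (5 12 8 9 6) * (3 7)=(2 4 13 16)(3 7)(5 12 8 9 6)=[0, 1, 4, 7, 13, 12, 5, 3, 9, 6, 10, 11, 8, 16, 14, 15, 2]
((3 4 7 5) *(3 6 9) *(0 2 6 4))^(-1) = (0 3 9 6 2)(4 5 7) = [3, 1, 0, 9, 5, 7, 2, 4, 8, 6]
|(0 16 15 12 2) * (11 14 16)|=|(0 11 14 16 15 12 2)|=7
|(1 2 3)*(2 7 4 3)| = 4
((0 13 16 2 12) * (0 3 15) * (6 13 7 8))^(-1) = (0 15 3 12 2 16 13 6 8 7) = [15, 1, 16, 12, 4, 5, 8, 0, 7, 9, 10, 11, 2, 6, 14, 3, 13]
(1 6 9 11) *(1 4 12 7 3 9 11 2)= (1 6 11 4 12 7 3 9 2)= [0, 6, 1, 9, 12, 5, 11, 3, 8, 2, 10, 4, 7]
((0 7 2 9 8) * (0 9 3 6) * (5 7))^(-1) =(0 6 3 2 7 5)(8 9) =[6, 1, 7, 2, 4, 0, 3, 5, 9, 8]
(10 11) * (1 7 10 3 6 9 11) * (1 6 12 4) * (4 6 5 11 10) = (1 7 4)(3 12 6 9 10 5 11) = [0, 7, 2, 12, 1, 11, 9, 4, 8, 10, 5, 3, 6]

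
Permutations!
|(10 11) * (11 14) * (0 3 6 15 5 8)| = 6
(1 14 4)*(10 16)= [0, 14, 2, 3, 1, 5, 6, 7, 8, 9, 16, 11, 12, 13, 4, 15, 10]= (1 14 4)(10 16)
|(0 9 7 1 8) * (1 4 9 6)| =|(0 6 1 8)(4 9 7)| =12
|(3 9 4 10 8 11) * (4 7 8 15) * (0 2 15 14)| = |(0 2 15 4 10 14)(3 9 7 8 11)| = 30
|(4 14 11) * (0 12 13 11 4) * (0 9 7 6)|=14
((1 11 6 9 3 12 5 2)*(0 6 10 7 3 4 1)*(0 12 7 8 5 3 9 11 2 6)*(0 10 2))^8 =(0 3 5 4 2 10 7 6 1 12 8 9 11) =[3, 12, 10, 5, 2, 4, 1, 6, 9, 11, 7, 0, 8]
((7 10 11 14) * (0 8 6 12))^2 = (0 6)(7 11)(8 12)(10 14) = [6, 1, 2, 3, 4, 5, 0, 11, 12, 9, 14, 7, 8, 13, 10]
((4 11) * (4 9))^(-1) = (4 9 11) = [0, 1, 2, 3, 9, 5, 6, 7, 8, 11, 10, 4]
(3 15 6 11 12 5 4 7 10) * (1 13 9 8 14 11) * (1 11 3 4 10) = (1 13 9 8 14 3 15 6 11 12 5 10 4 7) = [0, 13, 2, 15, 7, 10, 11, 1, 14, 8, 4, 12, 5, 9, 3, 6]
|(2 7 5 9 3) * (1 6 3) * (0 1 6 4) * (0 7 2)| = |(0 1 4 7 5 9 6 3)| = 8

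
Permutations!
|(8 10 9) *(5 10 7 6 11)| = 7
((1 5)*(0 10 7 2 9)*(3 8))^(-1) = (0 9 2 7 10)(1 5)(3 8) = [9, 5, 7, 8, 4, 1, 6, 10, 3, 2, 0]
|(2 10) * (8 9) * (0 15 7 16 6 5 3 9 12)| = 10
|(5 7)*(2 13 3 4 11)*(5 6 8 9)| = 5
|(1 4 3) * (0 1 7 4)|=6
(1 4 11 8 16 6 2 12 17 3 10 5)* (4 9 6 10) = (1 9 6 2 12 17 3 4 11 8 16 10 5) = [0, 9, 12, 4, 11, 1, 2, 7, 16, 6, 5, 8, 17, 13, 14, 15, 10, 3]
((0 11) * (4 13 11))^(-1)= (0 11 13 4)= [11, 1, 2, 3, 0, 5, 6, 7, 8, 9, 10, 13, 12, 4]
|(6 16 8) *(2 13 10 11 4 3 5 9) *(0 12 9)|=|(0 12 9 2 13 10 11 4 3 5)(6 16 8)|=30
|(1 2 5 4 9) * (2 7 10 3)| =|(1 7 10 3 2 5 4 9)| =8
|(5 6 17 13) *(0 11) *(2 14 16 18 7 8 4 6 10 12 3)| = 14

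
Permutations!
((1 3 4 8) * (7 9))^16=(9)=[0, 1, 2, 3, 4, 5, 6, 7, 8, 9]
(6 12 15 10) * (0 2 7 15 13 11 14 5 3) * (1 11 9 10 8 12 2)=(0 1 11 14 5 3)(2 7 15 8 12 13 9 10 6)=[1, 11, 7, 0, 4, 3, 2, 15, 12, 10, 6, 14, 13, 9, 5, 8]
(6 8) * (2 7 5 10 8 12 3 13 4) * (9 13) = (2 7 5 10 8 6 12 3 9 13 4) = [0, 1, 7, 9, 2, 10, 12, 5, 6, 13, 8, 11, 3, 4]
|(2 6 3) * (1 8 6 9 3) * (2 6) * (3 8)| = 3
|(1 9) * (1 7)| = |(1 9 7)| = 3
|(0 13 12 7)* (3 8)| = |(0 13 12 7)(3 8)| = 4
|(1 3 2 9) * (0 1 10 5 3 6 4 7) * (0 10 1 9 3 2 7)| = |(0 9 1 6 4)(2 3 7 10 5)| = 5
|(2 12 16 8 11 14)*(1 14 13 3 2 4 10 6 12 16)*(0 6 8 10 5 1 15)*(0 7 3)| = 12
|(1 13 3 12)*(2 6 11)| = |(1 13 3 12)(2 6 11)| = 12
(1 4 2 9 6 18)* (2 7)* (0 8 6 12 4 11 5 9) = (0 8 6 18 1 11 5 9 12 4 7 2) = [8, 11, 0, 3, 7, 9, 18, 2, 6, 12, 10, 5, 4, 13, 14, 15, 16, 17, 1]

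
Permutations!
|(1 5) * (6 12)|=|(1 5)(6 12)|=2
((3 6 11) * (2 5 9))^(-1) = [0, 1, 9, 11, 4, 2, 3, 7, 8, 5, 10, 6] = (2 9 5)(3 11 6)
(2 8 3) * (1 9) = (1 9)(2 8 3) = [0, 9, 8, 2, 4, 5, 6, 7, 3, 1]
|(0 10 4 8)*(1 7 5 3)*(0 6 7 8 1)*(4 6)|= |(0 10 6 7 5 3)(1 8 4)|= 6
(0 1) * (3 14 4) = (0 1)(3 14 4) = [1, 0, 2, 14, 3, 5, 6, 7, 8, 9, 10, 11, 12, 13, 4]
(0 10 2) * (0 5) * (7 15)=[10, 1, 5, 3, 4, 0, 6, 15, 8, 9, 2, 11, 12, 13, 14, 7]=(0 10 2 5)(7 15)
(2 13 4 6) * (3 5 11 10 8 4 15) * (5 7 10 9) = (2 13 15 3 7 10 8 4 6)(5 11 9) = [0, 1, 13, 7, 6, 11, 2, 10, 4, 5, 8, 9, 12, 15, 14, 3]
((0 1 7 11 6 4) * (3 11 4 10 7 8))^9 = (11) = [0, 1, 2, 3, 4, 5, 6, 7, 8, 9, 10, 11]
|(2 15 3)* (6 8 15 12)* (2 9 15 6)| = |(2 12)(3 9 15)(6 8)| = 6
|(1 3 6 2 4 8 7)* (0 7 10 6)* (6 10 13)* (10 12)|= 20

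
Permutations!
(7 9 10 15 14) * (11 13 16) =[0, 1, 2, 3, 4, 5, 6, 9, 8, 10, 15, 13, 12, 16, 7, 14, 11] =(7 9 10 15 14)(11 13 16)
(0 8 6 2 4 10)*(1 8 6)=(0 6 2 4 10)(1 8)=[6, 8, 4, 3, 10, 5, 2, 7, 1, 9, 0]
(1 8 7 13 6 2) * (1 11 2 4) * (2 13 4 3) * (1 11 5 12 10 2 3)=(1 8 7 4 11 13 6)(2 5 12 10)=[0, 8, 5, 3, 11, 12, 1, 4, 7, 9, 2, 13, 10, 6]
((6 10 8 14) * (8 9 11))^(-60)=(14)=[0, 1, 2, 3, 4, 5, 6, 7, 8, 9, 10, 11, 12, 13, 14]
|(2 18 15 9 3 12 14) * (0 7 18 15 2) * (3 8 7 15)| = |(0 15 9 8 7 18 2 3 12 14)| = 10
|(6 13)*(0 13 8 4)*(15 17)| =|(0 13 6 8 4)(15 17)| =10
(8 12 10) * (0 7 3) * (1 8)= [7, 8, 2, 0, 4, 5, 6, 3, 12, 9, 1, 11, 10]= (0 7 3)(1 8 12 10)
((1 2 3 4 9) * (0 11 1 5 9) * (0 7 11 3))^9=(0 4 11 2 3 7 1)(5 9)=[4, 0, 3, 7, 11, 9, 6, 1, 8, 5, 10, 2]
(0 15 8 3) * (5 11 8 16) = (0 15 16 5 11 8 3) = [15, 1, 2, 0, 4, 11, 6, 7, 3, 9, 10, 8, 12, 13, 14, 16, 5]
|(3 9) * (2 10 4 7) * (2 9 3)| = |(2 10 4 7 9)| = 5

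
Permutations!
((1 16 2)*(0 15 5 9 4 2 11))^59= (0 2 15 1 5 16 9 11 4)= [2, 5, 15, 3, 0, 16, 6, 7, 8, 11, 10, 4, 12, 13, 14, 1, 9]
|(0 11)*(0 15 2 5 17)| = |(0 11 15 2 5 17)| = 6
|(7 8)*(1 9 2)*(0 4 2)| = |(0 4 2 1 9)(7 8)| = 10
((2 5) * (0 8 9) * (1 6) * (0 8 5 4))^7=(0 4 2 5)(1 6)(8 9)=[4, 6, 5, 3, 2, 0, 1, 7, 9, 8]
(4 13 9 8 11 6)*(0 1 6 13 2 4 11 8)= [1, 6, 4, 3, 2, 5, 11, 7, 8, 0, 10, 13, 12, 9]= (0 1 6 11 13 9)(2 4)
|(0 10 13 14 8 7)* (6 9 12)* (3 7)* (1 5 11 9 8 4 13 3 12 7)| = |(0 10 3 1 5 11 9 7)(4 13 14)(6 8 12)| = 24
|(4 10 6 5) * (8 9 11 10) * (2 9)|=8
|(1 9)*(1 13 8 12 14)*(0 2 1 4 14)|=14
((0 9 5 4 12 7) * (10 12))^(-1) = [7, 1, 2, 3, 5, 9, 6, 12, 8, 0, 4, 11, 10] = (0 7 12 10 4 5 9)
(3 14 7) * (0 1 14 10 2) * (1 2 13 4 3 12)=(0 2)(1 14 7 12)(3 10 13 4)=[2, 14, 0, 10, 3, 5, 6, 12, 8, 9, 13, 11, 1, 4, 7]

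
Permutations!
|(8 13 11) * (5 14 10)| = |(5 14 10)(8 13 11)| = 3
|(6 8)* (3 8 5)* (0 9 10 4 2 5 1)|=|(0 9 10 4 2 5 3 8 6 1)|=10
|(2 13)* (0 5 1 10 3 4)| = 6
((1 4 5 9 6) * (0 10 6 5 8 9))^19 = (0 1 9 10 4 5 6 8) = [1, 9, 2, 3, 5, 6, 8, 7, 0, 10, 4]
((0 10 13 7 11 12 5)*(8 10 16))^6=[11, 1, 2, 3, 4, 7, 6, 8, 5, 9, 0, 10, 13, 16, 14, 15, 12]=(0 11 10)(5 7 8)(12 13 16)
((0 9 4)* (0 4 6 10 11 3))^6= (11)= [0, 1, 2, 3, 4, 5, 6, 7, 8, 9, 10, 11]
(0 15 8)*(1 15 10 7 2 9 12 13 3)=(0 10 7 2 9 12 13 3 1 15 8)=[10, 15, 9, 1, 4, 5, 6, 2, 0, 12, 7, 11, 13, 3, 14, 8]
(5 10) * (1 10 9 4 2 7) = [0, 10, 7, 3, 2, 9, 6, 1, 8, 4, 5] = (1 10 5 9 4 2 7)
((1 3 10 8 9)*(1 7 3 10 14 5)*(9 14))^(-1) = (1 5 14 8 10)(3 7 9) = [0, 5, 2, 7, 4, 14, 6, 9, 10, 3, 1, 11, 12, 13, 8]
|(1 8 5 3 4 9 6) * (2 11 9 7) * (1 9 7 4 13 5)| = 6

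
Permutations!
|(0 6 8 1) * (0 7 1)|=|(0 6 8)(1 7)|=6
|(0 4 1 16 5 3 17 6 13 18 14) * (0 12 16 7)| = 36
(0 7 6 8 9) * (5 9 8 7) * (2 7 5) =[2, 1, 7, 3, 4, 9, 5, 6, 8, 0] =(0 2 7 6 5 9)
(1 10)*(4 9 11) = (1 10)(4 9 11) = [0, 10, 2, 3, 9, 5, 6, 7, 8, 11, 1, 4]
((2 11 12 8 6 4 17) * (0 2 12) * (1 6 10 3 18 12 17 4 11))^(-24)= (0 2 1 6 11)(3 18 12 8 10)= [2, 6, 1, 18, 4, 5, 11, 7, 10, 9, 3, 0, 8, 13, 14, 15, 16, 17, 12]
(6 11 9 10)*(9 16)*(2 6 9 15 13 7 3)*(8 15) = (2 6 11 16 8 15 13 7 3)(9 10) = [0, 1, 6, 2, 4, 5, 11, 3, 15, 10, 9, 16, 12, 7, 14, 13, 8]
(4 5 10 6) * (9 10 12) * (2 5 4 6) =(2 5 12 9 10) =[0, 1, 5, 3, 4, 12, 6, 7, 8, 10, 2, 11, 9]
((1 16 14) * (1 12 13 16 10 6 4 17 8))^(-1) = [0, 8, 2, 3, 6, 5, 10, 7, 17, 9, 1, 11, 14, 12, 16, 15, 13, 4] = (1 8 17 4 6 10)(12 14 16 13)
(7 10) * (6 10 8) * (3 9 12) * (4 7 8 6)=[0, 1, 2, 9, 7, 5, 10, 6, 4, 12, 8, 11, 3]=(3 9 12)(4 7 6 10 8)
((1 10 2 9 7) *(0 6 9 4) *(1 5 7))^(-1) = (0 4 2 10 1 9 6)(5 7) = [4, 9, 10, 3, 2, 7, 0, 5, 8, 6, 1]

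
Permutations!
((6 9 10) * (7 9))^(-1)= [0, 1, 2, 3, 4, 5, 10, 6, 8, 7, 9]= (6 10 9 7)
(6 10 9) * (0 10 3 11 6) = (0 10 9)(3 11 6) = [10, 1, 2, 11, 4, 5, 3, 7, 8, 0, 9, 6]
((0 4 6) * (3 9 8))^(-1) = (0 6 4)(3 8 9) = [6, 1, 2, 8, 0, 5, 4, 7, 9, 3]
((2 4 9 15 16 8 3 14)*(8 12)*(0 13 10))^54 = [0, 1, 2, 3, 4, 5, 6, 7, 8, 9, 10, 11, 12, 13, 14, 15, 16] = (16)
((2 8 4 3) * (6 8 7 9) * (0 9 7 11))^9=[9, 1, 11, 2, 3, 5, 8, 7, 4, 6, 10, 0]=(0 9 6 8 4 3 2 11)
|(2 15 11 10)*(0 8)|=|(0 8)(2 15 11 10)|=4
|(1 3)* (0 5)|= 2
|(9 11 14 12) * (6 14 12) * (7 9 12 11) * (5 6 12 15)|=10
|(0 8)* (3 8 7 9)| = 5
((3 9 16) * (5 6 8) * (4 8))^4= (3 9 16)= [0, 1, 2, 9, 4, 5, 6, 7, 8, 16, 10, 11, 12, 13, 14, 15, 3]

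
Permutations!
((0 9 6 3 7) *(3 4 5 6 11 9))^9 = (9 11) = [0, 1, 2, 3, 4, 5, 6, 7, 8, 11, 10, 9]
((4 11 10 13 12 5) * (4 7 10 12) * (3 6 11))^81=(13)=[0, 1, 2, 3, 4, 5, 6, 7, 8, 9, 10, 11, 12, 13]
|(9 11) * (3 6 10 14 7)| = |(3 6 10 14 7)(9 11)| = 10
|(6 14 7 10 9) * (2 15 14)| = 7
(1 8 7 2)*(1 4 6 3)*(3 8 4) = [0, 4, 3, 1, 6, 5, 8, 2, 7] = (1 4 6 8 7 2 3)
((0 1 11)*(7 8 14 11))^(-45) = (0 8)(1 14)(7 11) = [8, 14, 2, 3, 4, 5, 6, 11, 0, 9, 10, 7, 12, 13, 1]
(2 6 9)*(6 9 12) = (2 9)(6 12) = [0, 1, 9, 3, 4, 5, 12, 7, 8, 2, 10, 11, 6]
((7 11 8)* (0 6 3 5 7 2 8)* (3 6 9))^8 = (0 3 7)(5 11 9) = [3, 1, 2, 7, 4, 11, 6, 0, 8, 5, 10, 9]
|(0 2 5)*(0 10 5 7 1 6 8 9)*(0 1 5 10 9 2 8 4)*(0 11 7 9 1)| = 12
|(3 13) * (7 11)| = 2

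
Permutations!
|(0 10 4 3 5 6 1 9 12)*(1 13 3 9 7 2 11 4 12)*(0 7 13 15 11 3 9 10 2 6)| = 84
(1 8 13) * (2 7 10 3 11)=[0, 8, 7, 11, 4, 5, 6, 10, 13, 9, 3, 2, 12, 1]=(1 8 13)(2 7 10 3 11)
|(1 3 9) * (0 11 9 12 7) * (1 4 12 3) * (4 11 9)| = 6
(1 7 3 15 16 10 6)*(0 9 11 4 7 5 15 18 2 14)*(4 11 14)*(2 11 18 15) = (0 9 14)(1 5 2 4 7 3 15 16 10 6)(11 18) = [9, 5, 4, 15, 7, 2, 1, 3, 8, 14, 6, 18, 12, 13, 0, 16, 10, 17, 11]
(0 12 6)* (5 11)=(0 12 6)(5 11)=[12, 1, 2, 3, 4, 11, 0, 7, 8, 9, 10, 5, 6]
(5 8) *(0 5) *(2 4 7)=(0 5 8)(2 4 7)=[5, 1, 4, 3, 7, 8, 6, 2, 0]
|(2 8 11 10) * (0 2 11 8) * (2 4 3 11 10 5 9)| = |(0 4 3 11 5 9 2)| = 7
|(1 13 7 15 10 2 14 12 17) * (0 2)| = 10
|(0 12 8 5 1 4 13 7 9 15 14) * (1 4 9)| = 11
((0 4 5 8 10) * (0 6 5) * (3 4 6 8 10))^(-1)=(0 4 3 8 10 5 6)=[4, 1, 2, 8, 3, 6, 0, 7, 10, 9, 5]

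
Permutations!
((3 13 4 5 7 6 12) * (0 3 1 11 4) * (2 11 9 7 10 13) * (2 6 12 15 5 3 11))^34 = [10, 7, 2, 11, 0, 6, 4, 1, 8, 12, 15, 13, 9, 5, 14, 3] = (0 10 15 3 11 13 5 6 4)(1 7)(9 12)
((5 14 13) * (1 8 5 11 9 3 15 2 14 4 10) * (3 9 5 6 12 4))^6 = (2 15 3 5 11 13 14) = [0, 1, 15, 5, 4, 11, 6, 7, 8, 9, 10, 13, 12, 14, 2, 3]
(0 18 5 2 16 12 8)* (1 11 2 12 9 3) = [18, 11, 16, 1, 4, 12, 6, 7, 0, 3, 10, 2, 8, 13, 14, 15, 9, 17, 5] = (0 18 5 12 8)(1 11 2 16 9 3)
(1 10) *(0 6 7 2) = (0 6 7 2)(1 10) = [6, 10, 0, 3, 4, 5, 7, 2, 8, 9, 1]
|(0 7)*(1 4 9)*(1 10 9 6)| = |(0 7)(1 4 6)(9 10)| = 6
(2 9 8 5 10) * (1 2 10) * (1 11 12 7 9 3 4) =(1 2 3 4)(5 11 12 7 9 8) =[0, 2, 3, 4, 1, 11, 6, 9, 5, 8, 10, 12, 7]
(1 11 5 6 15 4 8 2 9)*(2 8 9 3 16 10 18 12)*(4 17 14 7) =[0, 11, 3, 16, 9, 6, 15, 4, 8, 1, 18, 5, 2, 13, 7, 17, 10, 14, 12] =(1 11 5 6 15 17 14 7 4 9)(2 3 16 10 18 12)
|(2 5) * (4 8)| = 2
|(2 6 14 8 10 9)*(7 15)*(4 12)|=|(2 6 14 8 10 9)(4 12)(7 15)|=6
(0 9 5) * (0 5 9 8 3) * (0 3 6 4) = (9)(0 8 6 4) = [8, 1, 2, 3, 0, 5, 4, 7, 6, 9]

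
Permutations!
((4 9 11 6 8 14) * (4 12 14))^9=[0, 1, 2, 3, 8, 5, 11, 7, 6, 4, 10, 9, 14, 13, 12]=(4 8 6 11 9)(12 14)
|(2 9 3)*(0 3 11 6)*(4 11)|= 7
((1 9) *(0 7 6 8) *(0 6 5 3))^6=(9)(0 5)(3 7)=[5, 1, 2, 7, 4, 0, 6, 3, 8, 9]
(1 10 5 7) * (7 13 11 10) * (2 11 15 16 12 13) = [0, 7, 11, 3, 4, 2, 6, 1, 8, 9, 5, 10, 13, 15, 14, 16, 12] = (1 7)(2 11 10 5)(12 13 15 16)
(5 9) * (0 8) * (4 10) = [8, 1, 2, 3, 10, 9, 6, 7, 0, 5, 4] = (0 8)(4 10)(5 9)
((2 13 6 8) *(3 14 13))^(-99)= (2 13)(3 6)(8 14)= [0, 1, 13, 6, 4, 5, 3, 7, 14, 9, 10, 11, 12, 2, 8]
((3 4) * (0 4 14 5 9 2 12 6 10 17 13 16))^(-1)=[16, 1, 9, 4, 0, 14, 12, 7, 8, 5, 6, 11, 2, 17, 3, 15, 13, 10]=(0 16 13 17 10 6 12 2 9 5 14 3 4)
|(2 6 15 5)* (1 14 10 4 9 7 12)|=28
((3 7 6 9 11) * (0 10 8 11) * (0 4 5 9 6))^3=[11, 1, 2, 10, 4, 5, 6, 8, 7, 9, 3, 0]=(0 11)(3 10)(7 8)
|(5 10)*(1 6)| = |(1 6)(5 10)| = 2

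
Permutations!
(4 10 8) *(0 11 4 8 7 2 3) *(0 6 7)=(0 11 4 10)(2 3 6 7)=[11, 1, 3, 6, 10, 5, 7, 2, 8, 9, 0, 4]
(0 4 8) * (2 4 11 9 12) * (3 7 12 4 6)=(0 11 9 4 8)(2 6 3 7 12)=[11, 1, 6, 7, 8, 5, 3, 12, 0, 4, 10, 9, 2]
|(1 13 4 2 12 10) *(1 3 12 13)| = 3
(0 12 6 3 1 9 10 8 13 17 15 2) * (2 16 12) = (0 2)(1 9 10 8 13 17 15 16 12 6 3) = [2, 9, 0, 1, 4, 5, 3, 7, 13, 10, 8, 11, 6, 17, 14, 16, 12, 15]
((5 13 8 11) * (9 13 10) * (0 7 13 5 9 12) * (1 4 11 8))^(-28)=(0 13 4 9 10)(1 11 5 12 7)=[13, 11, 2, 3, 9, 12, 6, 1, 8, 10, 0, 5, 7, 4]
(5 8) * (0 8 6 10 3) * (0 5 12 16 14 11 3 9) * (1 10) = (0 8 12 16 14 11 3 5 6 1 10 9) = [8, 10, 2, 5, 4, 6, 1, 7, 12, 0, 9, 3, 16, 13, 11, 15, 14]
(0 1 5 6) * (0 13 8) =(0 1 5 6 13 8) =[1, 5, 2, 3, 4, 6, 13, 7, 0, 9, 10, 11, 12, 8]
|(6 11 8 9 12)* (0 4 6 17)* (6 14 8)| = 14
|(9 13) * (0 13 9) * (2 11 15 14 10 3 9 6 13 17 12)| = |(0 17 12 2 11 15 14 10 3 9 6 13)| = 12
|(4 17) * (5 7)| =|(4 17)(5 7)| =2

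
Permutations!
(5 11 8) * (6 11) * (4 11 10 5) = (4 11 8)(5 6 10) = [0, 1, 2, 3, 11, 6, 10, 7, 4, 9, 5, 8]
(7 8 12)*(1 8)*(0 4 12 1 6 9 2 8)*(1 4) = (0 1)(2 8 4 12 7 6 9) = [1, 0, 8, 3, 12, 5, 9, 6, 4, 2, 10, 11, 7]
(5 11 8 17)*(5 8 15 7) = (5 11 15 7)(8 17) = [0, 1, 2, 3, 4, 11, 6, 5, 17, 9, 10, 15, 12, 13, 14, 7, 16, 8]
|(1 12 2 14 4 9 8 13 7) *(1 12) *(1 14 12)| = 14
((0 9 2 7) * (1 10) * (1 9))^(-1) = (0 7 2 9 10 1) = [7, 0, 9, 3, 4, 5, 6, 2, 8, 10, 1]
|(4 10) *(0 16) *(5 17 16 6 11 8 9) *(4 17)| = |(0 6 11 8 9 5 4 10 17 16)| = 10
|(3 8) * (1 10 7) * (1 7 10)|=|(10)(3 8)|=2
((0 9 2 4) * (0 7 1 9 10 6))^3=(10)(1 4 9 7 2)=[0, 4, 1, 3, 9, 5, 6, 2, 8, 7, 10]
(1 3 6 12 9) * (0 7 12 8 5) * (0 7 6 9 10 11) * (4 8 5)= [6, 3, 2, 9, 8, 7, 5, 12, 4, 1, 11, 0, 10]= (0 6 5 7 12 10 11)(1 3 9)(4 8)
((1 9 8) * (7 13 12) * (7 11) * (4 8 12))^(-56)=(13)=[0, 1, 2, 3, 4, 5, 6, 7, 8, 9, 10, 11, 12, 13]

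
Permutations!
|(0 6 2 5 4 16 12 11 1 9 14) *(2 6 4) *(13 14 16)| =|(0 4 13 14)(1 9 16 12 11)(2 5)| =20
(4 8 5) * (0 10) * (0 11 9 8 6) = (0 10 11 9 8 5 4 6) = [10, 1, 2, 3, 6, 4, 0, 7, 5, 8, 11, 9]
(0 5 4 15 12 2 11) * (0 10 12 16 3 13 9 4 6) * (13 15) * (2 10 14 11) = (0 5 6)(3 15 16)(4 13 9)(10 12)(11 14) = [5, 1, 2, 15, 13, 6, 0, 7, 8, 4, 12, 14, 10, 9, 11, 16, 3]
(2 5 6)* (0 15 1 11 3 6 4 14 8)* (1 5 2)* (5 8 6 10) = [15, 11, 2, 10, 14, 4, 1, 7, 0, 9, 5, 3, 12, 13, 6, 8] = (0 15 8)(1 11 3 10 5 4 14 6)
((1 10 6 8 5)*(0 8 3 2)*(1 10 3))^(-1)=(0 2 3 1 6 10 5 8)=[2, 6, 3, 1, 4, 8, 10, 7, 0, 9, 5]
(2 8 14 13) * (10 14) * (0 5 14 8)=(0 5 14 13 2)(8 10)=[5, 1, 0, 3, 4, 14, 6, 7, 10, 9, 8, 11, 12, 2, 13]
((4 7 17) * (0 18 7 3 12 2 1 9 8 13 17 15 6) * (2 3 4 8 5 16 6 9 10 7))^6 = (0 15 18 9 2 5 1 16 10 6 7) = [15, 16, 5, 3, 4, 1, 7, 0, 8, 2, 6, 11, 12, 13, 14, 18, 10, 17, 9]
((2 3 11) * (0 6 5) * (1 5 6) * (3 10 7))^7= (0 1 5)(2 7 11 10 3)= [1, 5, 7, 2, 4, 0, 6, 11, 8, 9, 3, 10]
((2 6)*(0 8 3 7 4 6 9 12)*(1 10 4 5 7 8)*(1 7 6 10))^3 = (0 6 12 5 9 7 2)(3 8)(4 10) = [6, 1, 0, 8, 10, 9, 12, 2, 3, 7, 4, 11, 5]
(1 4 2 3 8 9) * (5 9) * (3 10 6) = (1 4 2 10 6 3 8 5 9) = [0, 4, 10, 8, 2, 9, 3, 7, 5, 1, 6]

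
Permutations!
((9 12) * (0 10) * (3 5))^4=(12)=[0, 1, 2, 3, 4, 5, 6, 7, 8, 9, 10, 11, 12]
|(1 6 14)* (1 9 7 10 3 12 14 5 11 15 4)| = |(1 6 5 11 15 4)(3 12 14 9 7 10)| = 6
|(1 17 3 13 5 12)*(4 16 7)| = |(1 17 3 13 5 12)(4 16 7)| = 6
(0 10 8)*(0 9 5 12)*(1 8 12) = (0 10 12)(1 8 9 5) = [10, 8, 2, 3, 4, 1, 6, 7, 9, 5, 12, 11, 0]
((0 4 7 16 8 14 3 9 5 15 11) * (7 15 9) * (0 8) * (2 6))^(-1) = (0 16 7 3 14 8 11 15 4)(2 6)(5 9) = [16, 1, 6, 14, 0, 9, 2, 3, 11, 5, 10, 15, 12, 13, 8, 4, 7]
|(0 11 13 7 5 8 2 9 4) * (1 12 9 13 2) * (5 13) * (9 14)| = 10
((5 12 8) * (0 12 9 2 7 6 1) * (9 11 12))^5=[1, 6, 9, 3, 4, 11, 7, 2, 5, 0, 10, 12, 8]=(0 1 6 7 2 9)(5 11 12 8)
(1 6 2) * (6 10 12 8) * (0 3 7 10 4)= (0 3 7 10 12 8 6 2 1 4)= [3, 4, 1, 7, 0, 5, 2, 10, 6, 9, 12, 11, 8]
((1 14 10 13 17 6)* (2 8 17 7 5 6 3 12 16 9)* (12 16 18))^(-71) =(1 6 5 7 13 10 14)(2 8 17 3 16 9)(12 18) =[0, 6, 8, 16, 4, 7, 5, 13, 17, 2, 14, 11, 18, 10, 1, 15, 9, 3, 12]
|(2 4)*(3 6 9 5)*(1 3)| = |(1 3 6 9 5)(2 4)| = 10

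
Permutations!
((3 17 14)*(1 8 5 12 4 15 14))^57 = (1 12 14)(3 8 4)(5 15 17) = [0, 12, 2, 8, 3, 15, 6, 7, 4, 9, 10, 11, 14, 13, 1, 17, 16, 5]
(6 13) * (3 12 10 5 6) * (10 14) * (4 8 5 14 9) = (3 12 9 4 8 5 6 13)(10 14) = [0, 1, 2, 12, 8, 6, 13, 7, 5, 4, 14, 11, 9, 3, 10]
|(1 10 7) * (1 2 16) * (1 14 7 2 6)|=|(1 10 2 16 14 7 6)|=7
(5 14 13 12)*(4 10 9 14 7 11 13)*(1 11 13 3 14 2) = (1 11 3 14 4 10 9 2)(5 7 13 12) = [0, 11, 1, 14, 10, 7, 6, 13, 8, 2, 9, 3, 5, 12, 4]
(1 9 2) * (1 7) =[0, 9, 7, 3, 4, 5, 6, 1, 8, 2] =(1 9 2 7)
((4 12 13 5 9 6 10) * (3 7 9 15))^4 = (3 10 5 9 12)(4 15 6 13 7) = [0, 1, 2, 10, 15, 9, 13, 4, 8, 12, 5, 11, 3, 7, 14, 6]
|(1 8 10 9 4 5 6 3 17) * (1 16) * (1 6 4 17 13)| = 18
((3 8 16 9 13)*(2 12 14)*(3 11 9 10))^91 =[0, 1, 12, 10, 4, 5, 6, 7, 3, 13, 16, 9, 14, 11, 2, 15, 8] =(2 12 14)(3 10 16 8)(9 13 11)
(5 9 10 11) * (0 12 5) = (0 12 5 9 10 11) = [12, 1, 2, 3, 4, 9, 6, 7, 8, 10, 11, 0, 5]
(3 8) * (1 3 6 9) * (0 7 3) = (0 7 3 8 6 9 1) = [7, 0, 2, 8, 4, 5, 9, 3, 6, 1]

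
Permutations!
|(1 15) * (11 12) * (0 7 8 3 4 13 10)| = 14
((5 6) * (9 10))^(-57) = (5 6)(9 10) = [0, 1, 2, 3, 4, 6, 5, 7, 8, 10, 9]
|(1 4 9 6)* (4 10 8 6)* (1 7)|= |(1 10 8 6 7)(4 9)|= 10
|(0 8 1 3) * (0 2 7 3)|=|(0 8 1)(2 7 3)|=3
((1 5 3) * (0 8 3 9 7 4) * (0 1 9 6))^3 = (0 9 1)(3 4 6)(5 8 7) = [9, 0, 2, 4, 6, 8, 3, 5, 7, 1]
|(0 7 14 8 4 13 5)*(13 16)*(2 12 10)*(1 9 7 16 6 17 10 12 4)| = |(0 16 13 5)(1 9 7 14 8)(2 4 6 17 10)| = 20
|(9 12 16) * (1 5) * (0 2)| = 6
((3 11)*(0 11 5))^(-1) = (0 5 3 11) = [5, 1, 2, 11, 4, 3, 6, 7, 8, 9, 10, 0]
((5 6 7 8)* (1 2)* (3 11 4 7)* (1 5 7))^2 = (1 5 3 4 2 6 11) = [0, 5, 6, 4, 2, 3, 11, 7, 8, 9, 10, 1]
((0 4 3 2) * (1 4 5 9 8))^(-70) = [9, 3, 5, 0, 2, 8, 6, 7, 4, 1] = (0 9 1 3)(2 5 8 4)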